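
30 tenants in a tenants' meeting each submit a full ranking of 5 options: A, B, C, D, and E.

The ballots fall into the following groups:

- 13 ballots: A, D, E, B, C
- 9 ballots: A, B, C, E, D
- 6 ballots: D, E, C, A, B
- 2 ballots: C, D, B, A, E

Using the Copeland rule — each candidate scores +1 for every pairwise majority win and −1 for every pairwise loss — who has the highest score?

Pairwise results:
  A vs B: A wins 28–2.
  A vs C: A wins 22–8.
  A vs D: A wins 22–8.
  A vs E: A wins 24–6.
  B vs C: B wins 22–8.
  B vs D: D wins 21–9.
  B vs E: E wins 19–11.
  C vs D: D wins 19–11.
  C vs E: E wins 19–11.
  D vs E: D wins 21–9.
Copeland scores (wins − losses):
  A: 4 − 0 = 4
  B: 1 − 3 = -2
  C: 0 − 4 = -4
  D: 3 − 1 = 2
  E: 2 − 2 = 0
A has the best Copeland score.

A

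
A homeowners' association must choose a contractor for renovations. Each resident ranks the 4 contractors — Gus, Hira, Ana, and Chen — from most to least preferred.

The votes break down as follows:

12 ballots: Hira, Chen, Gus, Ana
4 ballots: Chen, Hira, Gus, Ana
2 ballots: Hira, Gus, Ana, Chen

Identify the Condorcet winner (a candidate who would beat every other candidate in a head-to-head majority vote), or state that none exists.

Head-to-head results (18 voters total):
Gus vs Hira: Hira wins 18–0.
Gus vs Ana: Gus wins 18–0.
Gus vs Chen: Chen wins 16–2.
Hira vs Ana: Hira wins 18–0.
Hira vs Chen: Hira wins 14–4.
Ana vs Chen: Chen wins 16–2.
Hira beats each rival — Gus (18–0), Ana (18–0), Chen (14–4) — so Hira is the Condorcet winner.

Hira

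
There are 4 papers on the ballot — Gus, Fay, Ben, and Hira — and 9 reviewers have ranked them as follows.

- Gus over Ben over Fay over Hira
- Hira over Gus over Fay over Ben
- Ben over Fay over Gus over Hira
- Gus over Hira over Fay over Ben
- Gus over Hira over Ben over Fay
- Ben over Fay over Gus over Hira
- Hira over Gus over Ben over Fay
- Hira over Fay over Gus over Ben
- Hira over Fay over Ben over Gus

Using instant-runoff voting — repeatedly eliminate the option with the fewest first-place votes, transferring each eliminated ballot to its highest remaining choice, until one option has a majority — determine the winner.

Gus

Round 1: Hira 4, Gus 3, Ben 2, Fay 0. Fay has the fewest and is eliminated.
Round 2: Hira 4, Gus 3, Ben 2. Ben has the fewest and is eliminated.
Round 3: Gus 5, Hira 4. Gus has a majority.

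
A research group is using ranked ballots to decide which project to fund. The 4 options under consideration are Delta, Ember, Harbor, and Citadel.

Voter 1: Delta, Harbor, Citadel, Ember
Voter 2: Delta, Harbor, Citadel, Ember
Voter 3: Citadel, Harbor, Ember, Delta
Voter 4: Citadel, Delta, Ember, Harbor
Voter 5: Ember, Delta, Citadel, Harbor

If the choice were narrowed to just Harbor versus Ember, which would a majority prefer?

Ballots ranking Harbor above Ember: 3.
Ballots ranking Ember above Harbor: 2.
Harbor wins the head-to-head, 3–2.

Harbor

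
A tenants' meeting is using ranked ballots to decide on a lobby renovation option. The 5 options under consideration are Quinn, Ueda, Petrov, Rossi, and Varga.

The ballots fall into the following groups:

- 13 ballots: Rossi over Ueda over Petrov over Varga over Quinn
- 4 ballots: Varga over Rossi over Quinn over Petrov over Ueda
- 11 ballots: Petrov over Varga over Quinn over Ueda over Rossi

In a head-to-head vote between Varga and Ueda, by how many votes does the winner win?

Ballots ranking Varga above Ueda: 4+11 = 15.
Ballots ranking Ueda above Varga: 13.
Varga wins 15–13, a margin of 2.

2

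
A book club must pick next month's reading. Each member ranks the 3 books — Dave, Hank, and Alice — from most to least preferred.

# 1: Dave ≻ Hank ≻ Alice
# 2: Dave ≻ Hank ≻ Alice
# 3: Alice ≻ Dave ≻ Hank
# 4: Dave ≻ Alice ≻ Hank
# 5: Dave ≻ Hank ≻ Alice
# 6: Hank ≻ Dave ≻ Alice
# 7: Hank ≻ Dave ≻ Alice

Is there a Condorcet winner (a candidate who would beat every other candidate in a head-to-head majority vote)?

Head-to-head results (7 voters total):
Dave vs Hank: Dave wins 5–2.
Dave vs Alice: Dave wins 6–1.
Hank vs Alice: Hank wins 5–2.
Dave beats each rival — Hank (5–2), Alice (6–1) — so Dave is the Condorcet winner.

Yes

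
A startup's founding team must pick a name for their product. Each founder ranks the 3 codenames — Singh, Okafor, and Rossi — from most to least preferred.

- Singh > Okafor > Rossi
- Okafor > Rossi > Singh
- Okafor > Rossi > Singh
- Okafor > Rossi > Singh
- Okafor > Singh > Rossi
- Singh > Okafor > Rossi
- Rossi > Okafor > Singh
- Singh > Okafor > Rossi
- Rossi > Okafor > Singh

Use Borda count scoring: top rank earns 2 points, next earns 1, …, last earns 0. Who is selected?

Okafor

Borda scores:
  Singh: 2 + 0 + 0 + 0 + 1 + 2 + 0 + 2 + 0 = 7
  Okafor: 1 + 2 + 2 + 2 + 2 + 1 + 1 + 1 + 1 = 13
  Rossi: 0 + 1 + 1 + 1 + 0 + 0 + 2 + 0 + 2 = 7
Okafor has the highest total.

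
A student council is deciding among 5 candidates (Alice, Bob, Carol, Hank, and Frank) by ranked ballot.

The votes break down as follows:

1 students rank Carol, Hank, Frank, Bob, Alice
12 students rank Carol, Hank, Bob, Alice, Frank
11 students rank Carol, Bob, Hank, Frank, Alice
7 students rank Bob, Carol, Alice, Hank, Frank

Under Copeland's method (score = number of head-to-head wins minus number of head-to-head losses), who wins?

Pairwise results:
  Alice vs Bob: Bob wins 31–0.
  Alice vs Carol: Carol wins 31–0.
  Alice vs Hank: Hank wins 24–7.
  Alice vs Frank: Alice wins 19–12.
  Bob vs Carol: Carol wins 24–7.
  Bob vs Hank: Bob wins 18–13.
  Bob vs Frank: Bob wins 30–1.
  Carol vs Hank: Carol wins 31–0.
  Carol vs Frank: Carol wins 31–0.
  Hank vs Frank: Hank wins 31–0.
Copeland scores (wins − losses):
  Alice: 1 − 3 = -2
  Bob: 3 − 1 = 2
  Carol: 4 − 0 = 4
  Hank: 2 − 2 = 0
  Frank: 0 − 4 = -4
Carol has the best Copeland score.

Carol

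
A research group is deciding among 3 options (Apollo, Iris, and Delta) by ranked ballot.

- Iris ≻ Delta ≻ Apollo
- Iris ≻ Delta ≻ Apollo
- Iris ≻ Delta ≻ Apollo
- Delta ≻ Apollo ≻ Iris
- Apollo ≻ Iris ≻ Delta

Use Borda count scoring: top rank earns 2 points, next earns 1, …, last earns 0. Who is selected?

Borda scores:
  Apollo: 0 + 0 + 0 + 1 + 2 = 3
  Iris: 2 + 2 + 2 + 0 + 1 = 7
  Delta: 1 + 1 + 1 + 2 + 0 = 5
Iris has the highest total.

Iris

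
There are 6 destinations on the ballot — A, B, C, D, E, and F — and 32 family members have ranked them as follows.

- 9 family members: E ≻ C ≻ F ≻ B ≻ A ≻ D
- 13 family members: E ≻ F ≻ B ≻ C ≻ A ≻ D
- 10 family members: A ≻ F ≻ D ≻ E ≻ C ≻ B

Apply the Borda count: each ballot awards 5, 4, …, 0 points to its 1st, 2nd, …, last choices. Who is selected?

E

Borda scores:
  A: 9·1 + 13·1 + 10·5 = 72
  B: 9·2 + 13·3 + 10·0 = 57
  C: 9·4 + 13·2 + 10·1 = 72
  D: 9·0 + 13·0 + 10·3 = 30
  E: 9·5 + 13·5 + 10·2 = 130
  F: 9·3 + 13·4 + 10·4 = 119
E has the highest total.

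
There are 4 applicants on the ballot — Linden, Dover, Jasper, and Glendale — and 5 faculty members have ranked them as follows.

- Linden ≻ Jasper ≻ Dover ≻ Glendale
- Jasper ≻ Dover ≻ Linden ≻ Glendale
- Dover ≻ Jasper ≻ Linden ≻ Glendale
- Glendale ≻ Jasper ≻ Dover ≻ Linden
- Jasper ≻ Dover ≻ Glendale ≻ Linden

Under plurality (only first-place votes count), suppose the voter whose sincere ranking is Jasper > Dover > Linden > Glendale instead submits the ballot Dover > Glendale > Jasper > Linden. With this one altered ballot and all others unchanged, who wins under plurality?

Dover

First-place totals with the altered ballot: Linden 1, Dover 2, Jasper 1, Glendale 1.
The switch changes the winner from Jasper to Dover.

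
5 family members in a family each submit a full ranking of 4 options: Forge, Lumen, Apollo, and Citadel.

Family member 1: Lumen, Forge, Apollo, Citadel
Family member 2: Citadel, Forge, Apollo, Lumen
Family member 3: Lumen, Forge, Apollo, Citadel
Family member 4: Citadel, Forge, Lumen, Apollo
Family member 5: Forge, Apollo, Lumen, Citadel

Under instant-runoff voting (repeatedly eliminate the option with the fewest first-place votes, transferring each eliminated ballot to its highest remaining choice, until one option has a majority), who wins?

Lumen

Round 1: Lumen 2, Citadel 2, Forge 1, Apollo 0. Apollo has the fewest and is eliminated.
Round 2: Lumen 2, Citadel 2, Forge 1. Forge has the fewest and is eliminated.
Round 3: Lumen 3, Citadel 2. Lumen has a majority.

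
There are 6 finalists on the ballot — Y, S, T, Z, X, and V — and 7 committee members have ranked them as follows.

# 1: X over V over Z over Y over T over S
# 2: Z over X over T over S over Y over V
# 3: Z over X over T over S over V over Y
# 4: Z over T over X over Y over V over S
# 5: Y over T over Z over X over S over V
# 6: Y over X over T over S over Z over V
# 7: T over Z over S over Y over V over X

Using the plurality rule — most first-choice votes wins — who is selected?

Z

First-place vote totals:
  Y: 2
  S: 0
  T: 1
  Z: 3
  X: 1
  V: 0
Z has the most first-place votes.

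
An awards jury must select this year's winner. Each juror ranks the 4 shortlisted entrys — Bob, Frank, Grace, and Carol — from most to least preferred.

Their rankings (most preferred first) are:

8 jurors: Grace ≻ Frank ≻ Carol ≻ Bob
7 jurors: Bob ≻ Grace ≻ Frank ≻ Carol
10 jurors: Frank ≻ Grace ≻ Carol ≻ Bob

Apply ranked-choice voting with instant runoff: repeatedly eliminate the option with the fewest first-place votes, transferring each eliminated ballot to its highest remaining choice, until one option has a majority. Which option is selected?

Grace

Round 1: Frank 10, Grace 8, Bob 7, Carol 0. Carol has the fewest and is eliminated.
Round 2: Frank 10, Grace 8, Bob 7. Bob has the fewest and is eliminated.
Round 3: Grace 15, Frank 10. Grace has a majority.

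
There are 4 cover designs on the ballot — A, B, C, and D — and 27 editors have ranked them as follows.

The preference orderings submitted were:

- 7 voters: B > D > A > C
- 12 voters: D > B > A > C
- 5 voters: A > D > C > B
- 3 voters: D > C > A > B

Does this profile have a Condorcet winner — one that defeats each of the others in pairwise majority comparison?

Yes

Head-to-head results (27 voters total):
A vs B: B wins 19–8.
A vs C: A wins 24–3.
A vs D: D wins 22–5.
B vs C: B wins 19–8.
B vs D: D wins 20–7.
C vs D: D wins 27–0.
D beats each rival — A (22–5), B (20–7), C (27–0) — so D is the Condorcet winner.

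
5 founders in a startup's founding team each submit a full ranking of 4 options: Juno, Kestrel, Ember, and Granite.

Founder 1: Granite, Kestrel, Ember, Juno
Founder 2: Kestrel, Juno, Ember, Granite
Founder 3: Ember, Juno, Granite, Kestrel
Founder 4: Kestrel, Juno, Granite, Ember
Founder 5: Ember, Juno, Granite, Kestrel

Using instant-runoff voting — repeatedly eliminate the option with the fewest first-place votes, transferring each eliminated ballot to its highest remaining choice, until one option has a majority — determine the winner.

Round 1: Kestrel 2, Ember 2, Granite 1, Juno 0. Juno has the fewest and is eliminated.
Round 2: Kestrel 2, Ember 2, Granite 1. Granite has the fewest and is eliminated.
Round 3: Kestrel 3, Ember 2. Kestrel has a majority.

Kestrel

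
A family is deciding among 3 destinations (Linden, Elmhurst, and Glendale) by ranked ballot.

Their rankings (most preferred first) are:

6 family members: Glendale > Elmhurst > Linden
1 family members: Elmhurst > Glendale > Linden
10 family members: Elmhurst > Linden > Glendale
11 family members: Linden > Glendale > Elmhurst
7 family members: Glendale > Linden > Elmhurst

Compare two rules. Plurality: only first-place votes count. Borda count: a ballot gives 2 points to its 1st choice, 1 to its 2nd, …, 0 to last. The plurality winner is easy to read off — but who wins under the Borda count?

Plurality first-place counts: Linden 11, Elmhurst 11, Glendale 13 → Glendale.
Borda totals: Linden 39, Elmhurst 28, Glendale 38 → Linden.

Linden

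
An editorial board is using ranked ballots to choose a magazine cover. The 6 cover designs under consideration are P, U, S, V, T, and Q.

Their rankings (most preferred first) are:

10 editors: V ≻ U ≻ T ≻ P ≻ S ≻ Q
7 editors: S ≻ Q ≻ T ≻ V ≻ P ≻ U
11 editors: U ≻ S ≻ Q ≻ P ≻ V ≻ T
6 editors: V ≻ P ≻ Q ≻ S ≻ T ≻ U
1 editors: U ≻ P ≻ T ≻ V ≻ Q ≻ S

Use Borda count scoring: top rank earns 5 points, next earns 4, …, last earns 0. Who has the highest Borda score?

Borda scores:
  P: 10·2 + 7·1 + 11·2 + 6·4 + 4 = 77
  U: 10·4 + 7·0 + 11·5 + 6·0 + 5 = 100
  S: 10·1 + 7·5 + 11·4 + 6·2 + 0 = 101
  V: 10·5 + 7·2 + 11·1 + 6·5 + 2 = 107
  T: 10·3 + 7·3 + 11·0 + 6·1 + 3 = 60
  Q: 10·0 + 7·4 + 11·3 + 6·3 + 1 = 80
V has the highest total.

V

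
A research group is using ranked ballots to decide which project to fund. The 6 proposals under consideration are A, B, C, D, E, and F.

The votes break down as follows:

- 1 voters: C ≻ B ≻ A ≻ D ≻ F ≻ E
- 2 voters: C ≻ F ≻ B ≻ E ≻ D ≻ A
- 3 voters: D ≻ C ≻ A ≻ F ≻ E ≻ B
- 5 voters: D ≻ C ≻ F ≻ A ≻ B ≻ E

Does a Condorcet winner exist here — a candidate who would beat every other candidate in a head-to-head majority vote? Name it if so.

D

Head-to-head results (11 voters total):
A vs B: A wins 8–3.
A vs C: C wins 11–0.
A vs D: D wins 10–1.
A vs E: A wins 9–2.
A vs F: F wins 7–4.
B vs C: C wins 11–0.
B vs D: D wins 8–3.
B vs E: B wins 8–3.
B vs F: F wins 10–1.
C vs D: D wins 8–3.
C vs E: C wins 11–0.
C vs F: C wins 11–0.
D vs E: D wins 9–2.
D vs F: D wins 9–2.
E vs F: F wins 11–0.
D beats each rival — A (10–1), B (8–3), C (8–3), E (9–2), F (9–2) — so D is the Condorcet winner.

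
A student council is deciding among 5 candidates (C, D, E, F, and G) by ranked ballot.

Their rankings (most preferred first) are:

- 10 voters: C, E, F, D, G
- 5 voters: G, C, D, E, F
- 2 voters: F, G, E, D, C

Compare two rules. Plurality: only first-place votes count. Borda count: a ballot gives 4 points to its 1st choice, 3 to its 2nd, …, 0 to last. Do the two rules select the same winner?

Plurality first-place counts: C 10, D 0, E 0, F 2, G 5 → C.
Borda totals: C 55, D 22, E 39, F 28, G 26 → C.
The two rules agree on C.

Yes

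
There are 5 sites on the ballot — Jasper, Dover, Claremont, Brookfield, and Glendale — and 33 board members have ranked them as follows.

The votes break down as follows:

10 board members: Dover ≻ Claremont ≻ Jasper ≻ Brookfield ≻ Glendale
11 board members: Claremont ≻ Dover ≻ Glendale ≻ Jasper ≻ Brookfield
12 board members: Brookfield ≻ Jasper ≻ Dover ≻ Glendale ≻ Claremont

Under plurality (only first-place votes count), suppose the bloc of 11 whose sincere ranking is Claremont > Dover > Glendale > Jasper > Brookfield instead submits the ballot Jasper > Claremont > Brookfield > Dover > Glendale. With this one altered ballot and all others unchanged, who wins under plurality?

First-place totals with the altered ballot: Jasper 11, Dover 10, Claremont 0, Brookfield 12, Glendale 0.
The winner is unchanged: still Brookfield.

Brookfield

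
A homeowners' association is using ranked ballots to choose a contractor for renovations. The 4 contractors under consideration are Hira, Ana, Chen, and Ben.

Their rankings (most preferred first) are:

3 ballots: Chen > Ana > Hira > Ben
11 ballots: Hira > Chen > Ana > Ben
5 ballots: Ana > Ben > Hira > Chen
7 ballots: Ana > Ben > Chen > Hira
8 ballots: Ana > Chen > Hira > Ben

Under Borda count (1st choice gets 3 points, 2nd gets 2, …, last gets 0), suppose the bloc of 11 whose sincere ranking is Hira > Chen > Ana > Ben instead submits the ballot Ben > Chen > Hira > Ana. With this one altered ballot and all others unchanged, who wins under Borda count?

Ana

Borda totals with the altered ballot: Hira 27, Ana 66, Chen 54, Ben 57.
The winner is unchanged: still Ana.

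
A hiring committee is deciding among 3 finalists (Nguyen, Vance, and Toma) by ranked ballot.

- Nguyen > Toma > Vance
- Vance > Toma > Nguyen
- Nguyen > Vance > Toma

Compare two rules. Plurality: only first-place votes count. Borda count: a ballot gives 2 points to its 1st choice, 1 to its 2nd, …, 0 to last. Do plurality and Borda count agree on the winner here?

Yes

Plurality first-place counts: Nguyen 2, Vance 1, Toma 0 → Nguyen.
Borda totals: Nguyen 4, Vance 3, Toma 2 → Nguyen.
The two rules agree on Nguyen.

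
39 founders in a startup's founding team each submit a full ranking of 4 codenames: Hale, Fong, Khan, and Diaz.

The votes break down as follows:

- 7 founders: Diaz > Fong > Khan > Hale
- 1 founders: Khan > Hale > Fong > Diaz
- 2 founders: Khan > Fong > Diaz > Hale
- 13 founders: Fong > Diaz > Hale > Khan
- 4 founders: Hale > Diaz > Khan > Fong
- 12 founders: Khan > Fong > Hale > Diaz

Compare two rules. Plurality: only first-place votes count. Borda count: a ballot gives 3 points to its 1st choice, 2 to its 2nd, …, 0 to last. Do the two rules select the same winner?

No

Plurality first-place counts: Hale 4, Fong 13, Khan 15, Diaz 7 → Khan.
Borda totals: Hale 39, Fong 82, Khan 56, Diaz 57 → Fong.
The two rules disagree: plurality picks Khan, Borda picks Fong.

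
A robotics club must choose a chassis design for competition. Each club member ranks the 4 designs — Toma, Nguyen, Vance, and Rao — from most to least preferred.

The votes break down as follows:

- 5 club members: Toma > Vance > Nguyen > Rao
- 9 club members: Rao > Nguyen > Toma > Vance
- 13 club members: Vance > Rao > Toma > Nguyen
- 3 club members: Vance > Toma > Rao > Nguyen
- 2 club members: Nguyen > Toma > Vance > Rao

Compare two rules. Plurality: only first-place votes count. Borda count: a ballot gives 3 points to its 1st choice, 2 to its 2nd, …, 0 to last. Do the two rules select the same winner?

Plurality first-place counts: Toma 5, Nguyen 2, Vance 16, Rao 9 → Vance.
Borda totals: Toma 47, Nguyen 29, Vance 60, Rao 56 → Vance.
The two rules agree on Vance.

Yes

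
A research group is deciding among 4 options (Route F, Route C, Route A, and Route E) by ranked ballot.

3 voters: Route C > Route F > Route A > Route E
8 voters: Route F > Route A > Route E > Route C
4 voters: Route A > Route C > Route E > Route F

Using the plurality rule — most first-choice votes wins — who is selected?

First-place vote totals:
  Route F: 8
  Route C: 3
  Route A: 4
  Route E: 0
Route F has the most first-place votes.

Route F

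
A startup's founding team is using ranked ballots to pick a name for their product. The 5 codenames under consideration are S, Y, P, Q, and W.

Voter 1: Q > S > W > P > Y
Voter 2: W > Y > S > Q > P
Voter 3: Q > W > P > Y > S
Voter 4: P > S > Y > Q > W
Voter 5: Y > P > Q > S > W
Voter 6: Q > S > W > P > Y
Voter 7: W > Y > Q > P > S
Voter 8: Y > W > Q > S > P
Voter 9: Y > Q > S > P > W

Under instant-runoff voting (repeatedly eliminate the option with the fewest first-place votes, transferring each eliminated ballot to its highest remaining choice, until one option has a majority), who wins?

Round 1: Y 3, Q 3, W 2, P 1, S 0. S has the fewest and is eliminated.
Round 2: Y 3, Q 3, W 2, P 1. P has the fewest and is eliminated.
Round 3: Y 4, Q 3, W 2. W has the fewest and is eliminated.
Round 4: Y 6, Q 3. Y has a majority.

Y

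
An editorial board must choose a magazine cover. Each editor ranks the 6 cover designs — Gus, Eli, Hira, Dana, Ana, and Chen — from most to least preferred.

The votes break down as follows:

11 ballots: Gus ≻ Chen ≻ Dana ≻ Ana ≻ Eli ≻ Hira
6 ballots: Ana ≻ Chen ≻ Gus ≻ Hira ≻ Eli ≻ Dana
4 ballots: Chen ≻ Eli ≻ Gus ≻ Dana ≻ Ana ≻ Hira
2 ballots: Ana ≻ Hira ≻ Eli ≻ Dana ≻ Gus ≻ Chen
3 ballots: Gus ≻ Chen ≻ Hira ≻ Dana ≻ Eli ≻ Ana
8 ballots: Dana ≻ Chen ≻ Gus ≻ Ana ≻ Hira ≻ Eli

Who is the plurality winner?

First-place vote totals:
  Gus: 14
  Eli: 0
  Hira: 0
  Dana: 8
  Ana: 8
  Chen: 4
Gus has the most first-place votes.

Gus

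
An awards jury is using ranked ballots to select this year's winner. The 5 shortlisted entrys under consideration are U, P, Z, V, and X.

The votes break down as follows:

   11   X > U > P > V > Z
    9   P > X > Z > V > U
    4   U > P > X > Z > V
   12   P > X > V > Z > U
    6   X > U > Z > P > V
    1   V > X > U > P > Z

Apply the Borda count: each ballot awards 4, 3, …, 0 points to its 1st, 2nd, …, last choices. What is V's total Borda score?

48

Borda scores:
  U: 11·3 + 9·0 + 4·4 + 12·0 + 6·3 + 2 = 69
  P: 11·2 + 9·4 + 4·3 + 12·4 + 6·1 + 1 = 125
  Z: 11·0 + 9·2 + 4·1 + 12·1 + 6·2 + 0 = 46
  V: 11·1 + 9·1 + 4·0 + 12·2 + 6·0 + 4 = 48
  X: 11·4 + 9·3 + 4·2 + 12·3 + 6·4 + 3 = 142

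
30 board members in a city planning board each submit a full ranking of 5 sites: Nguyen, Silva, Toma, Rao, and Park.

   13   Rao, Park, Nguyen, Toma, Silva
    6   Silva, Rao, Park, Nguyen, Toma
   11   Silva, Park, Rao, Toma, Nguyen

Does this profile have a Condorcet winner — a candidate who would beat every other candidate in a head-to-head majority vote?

Head-to-head results (30 voters total):
Nguyen vs Silva: Silva wins 17–13.
Nguyen vs Toma: Nguyen wins 19–11.
Nguyen vs Rao: Rao wins 30–0.
Nguyen vs Park: Park wins 30–0.
Silva vs Toma: Silva wins 17–13.
Silva vs Rao: Silva wins 17–13.
Silva vs Park: Silva wins 17–13.
Toma vs Rao: Rao wins 30–0.
Toma vs Park: Park wins 30–0.
Rao vs Park: Rao wins 19–11.
Silva beats each rival — Nguyen (17–13), Toma (17–13), Rao (17–13), Park (17–13) — so Silva is the Condorcet winner.

Yes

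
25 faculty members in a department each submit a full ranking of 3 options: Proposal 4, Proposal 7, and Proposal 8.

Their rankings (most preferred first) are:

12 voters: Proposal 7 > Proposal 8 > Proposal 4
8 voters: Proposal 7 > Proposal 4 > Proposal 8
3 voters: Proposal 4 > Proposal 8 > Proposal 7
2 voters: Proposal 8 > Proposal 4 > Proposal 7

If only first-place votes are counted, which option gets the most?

Proposal 7

First-place vote totals:
  Proposal 4: 3
  Proposal 7: 20
  Proposal 8: 2
Proposal 7 has the most first-place votes.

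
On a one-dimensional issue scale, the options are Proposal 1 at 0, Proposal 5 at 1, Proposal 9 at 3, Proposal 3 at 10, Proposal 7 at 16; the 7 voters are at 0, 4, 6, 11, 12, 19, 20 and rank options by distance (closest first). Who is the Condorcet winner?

Proposal 3

With single-peaked preferences on a line, the Condorcet winner is the candidate closest to the median voter.
The median voter (position 11) is closest to Proposal 3 at 10.
Check: Proposal 3 vs Proposal 1 — voters closer to Proposal 3: 5 of 7.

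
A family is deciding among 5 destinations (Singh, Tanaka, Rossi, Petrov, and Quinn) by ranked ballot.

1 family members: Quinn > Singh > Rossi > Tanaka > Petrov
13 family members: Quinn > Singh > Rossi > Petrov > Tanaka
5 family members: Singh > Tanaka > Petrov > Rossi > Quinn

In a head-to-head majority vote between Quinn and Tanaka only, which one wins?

Ballots ranking Quinn above Tanaka: 1+13 = 14.
Ballots ranking Tanaka above Quinn: 5.
Quinn wins the head-to-head, 14–5.

Quinn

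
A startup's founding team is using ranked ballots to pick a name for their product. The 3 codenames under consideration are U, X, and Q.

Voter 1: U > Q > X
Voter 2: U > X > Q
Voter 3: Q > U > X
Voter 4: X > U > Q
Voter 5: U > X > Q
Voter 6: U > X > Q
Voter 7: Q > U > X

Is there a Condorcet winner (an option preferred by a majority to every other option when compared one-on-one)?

Yes

Head-to-head results (7 voters total):
U vs X: U wins 6–1.
U vs Q: U wins 5–2.
X vs Q: X wins 4–3.
U beats each rival — X (6–1), Q (5–2) — so U is the Condorcet winner.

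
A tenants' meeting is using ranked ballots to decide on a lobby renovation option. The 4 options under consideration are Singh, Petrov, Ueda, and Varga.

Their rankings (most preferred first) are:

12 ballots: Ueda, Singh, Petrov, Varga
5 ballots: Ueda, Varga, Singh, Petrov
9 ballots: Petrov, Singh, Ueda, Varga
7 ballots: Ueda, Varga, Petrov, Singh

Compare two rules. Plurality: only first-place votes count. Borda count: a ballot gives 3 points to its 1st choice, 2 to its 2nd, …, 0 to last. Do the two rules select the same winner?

Plurality first-place counts: Singh 0, Petrov 9, Ueda 24, Varga 0 → Ueda.
Borda totals: Singh 47, Petrov 46, Ueda 81, Varga 24 → Ueda.
The two rules agree on Ueda.

Yes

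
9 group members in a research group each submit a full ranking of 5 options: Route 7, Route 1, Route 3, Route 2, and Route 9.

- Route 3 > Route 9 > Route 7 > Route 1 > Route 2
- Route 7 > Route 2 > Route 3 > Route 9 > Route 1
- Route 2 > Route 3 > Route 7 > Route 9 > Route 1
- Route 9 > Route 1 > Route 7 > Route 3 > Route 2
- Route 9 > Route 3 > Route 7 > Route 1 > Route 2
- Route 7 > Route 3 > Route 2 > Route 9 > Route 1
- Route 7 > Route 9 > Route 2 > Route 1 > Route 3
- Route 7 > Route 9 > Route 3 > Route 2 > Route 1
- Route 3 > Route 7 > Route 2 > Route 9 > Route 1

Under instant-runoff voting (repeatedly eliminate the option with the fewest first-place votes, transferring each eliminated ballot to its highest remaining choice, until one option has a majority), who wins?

Round 1: Route 7 4, Route 3 2, Route 9 2, Route 2 1, Route 1 0. Route 1 has the fewest and is eliminated.
Round 2: Route 7 4, Route 3 2, Route 9 2, Route 2 1. Route 2 has the fewest and is eliminated.
Round 3: Route 7 4, Route 3 3, Route 9 2. Route 9 has the fewest and is eliminated.
Round 4: Route 7 5, Route 3 4. Route 7 has a majority.

Route 7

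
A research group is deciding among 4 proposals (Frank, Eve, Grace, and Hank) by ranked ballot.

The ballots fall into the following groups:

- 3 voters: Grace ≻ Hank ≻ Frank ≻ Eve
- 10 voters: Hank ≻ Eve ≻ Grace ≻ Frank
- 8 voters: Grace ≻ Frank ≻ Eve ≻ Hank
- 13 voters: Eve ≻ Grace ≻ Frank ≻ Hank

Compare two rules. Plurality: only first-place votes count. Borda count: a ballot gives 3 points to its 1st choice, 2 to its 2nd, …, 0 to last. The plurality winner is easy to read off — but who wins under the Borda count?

Plurality first-place counts: Frank 0, Eve 13, Grace 11, Hank 10 → Eve.
Borda totals: Frank 32, Eve 67, Grace 69, Hank 36 → Grace.

Grace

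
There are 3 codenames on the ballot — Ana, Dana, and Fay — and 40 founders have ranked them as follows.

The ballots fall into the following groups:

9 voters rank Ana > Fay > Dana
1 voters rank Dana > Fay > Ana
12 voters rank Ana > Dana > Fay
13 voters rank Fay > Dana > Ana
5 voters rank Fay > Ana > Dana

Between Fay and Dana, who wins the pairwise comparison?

Fay

Ballots ranking Fay above Dana: 9+13+5 = 27.
Ballots ranking Dana above Fay: 1+12 = 13.
Fay wins the head-to-head, 27–13.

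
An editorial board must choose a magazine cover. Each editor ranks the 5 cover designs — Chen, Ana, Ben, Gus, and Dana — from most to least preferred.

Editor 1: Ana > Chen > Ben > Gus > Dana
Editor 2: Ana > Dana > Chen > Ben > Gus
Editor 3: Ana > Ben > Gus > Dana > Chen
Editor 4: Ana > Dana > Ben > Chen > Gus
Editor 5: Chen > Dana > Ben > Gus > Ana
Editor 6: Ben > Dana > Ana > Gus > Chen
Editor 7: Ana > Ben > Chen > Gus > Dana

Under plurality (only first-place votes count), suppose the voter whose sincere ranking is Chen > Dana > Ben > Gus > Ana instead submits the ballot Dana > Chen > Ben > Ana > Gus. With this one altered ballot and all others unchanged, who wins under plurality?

First-place totals with the altered ballot: Chen 0, Ana 5, Ben 1, Gus 0, Dana 1.
The winner is unchanged: still Ana.

Ana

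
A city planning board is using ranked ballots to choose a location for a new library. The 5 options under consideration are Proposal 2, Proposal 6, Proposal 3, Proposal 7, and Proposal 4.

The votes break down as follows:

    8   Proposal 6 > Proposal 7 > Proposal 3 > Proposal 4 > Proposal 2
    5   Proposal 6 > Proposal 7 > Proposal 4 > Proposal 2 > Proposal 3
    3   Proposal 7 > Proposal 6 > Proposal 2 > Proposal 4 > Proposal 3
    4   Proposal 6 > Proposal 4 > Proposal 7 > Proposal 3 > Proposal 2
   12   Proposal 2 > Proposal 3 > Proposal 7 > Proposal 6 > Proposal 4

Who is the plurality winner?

First-place vote totals:
  Proposal 2: 12
  Proposal 6: 17
  Proposal 3: 0
  Proposal 7: 3
  Proposal 4: 0
Proposal 6 has the most first-place votes.

Proposal 6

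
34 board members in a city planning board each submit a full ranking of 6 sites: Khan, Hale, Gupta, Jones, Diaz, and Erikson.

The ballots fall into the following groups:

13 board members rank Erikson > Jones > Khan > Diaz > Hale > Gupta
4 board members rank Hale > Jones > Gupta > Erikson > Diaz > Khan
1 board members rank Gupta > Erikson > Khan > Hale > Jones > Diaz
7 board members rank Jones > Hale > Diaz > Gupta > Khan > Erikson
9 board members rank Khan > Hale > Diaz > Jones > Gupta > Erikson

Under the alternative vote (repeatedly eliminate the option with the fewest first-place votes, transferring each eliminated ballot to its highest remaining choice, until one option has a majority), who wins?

Round 1: Erikson 13, Khan 9, Jones 7, Hale 4, Gupta 1, Diaz 0. Diaz has the fewest and is eliminated.
Round 2: Erikson 13, Khan 9, Jones 7, Hale 4, Gupta 1. Gupta has the fewest and is eliminated.
Round 3: Erikson 14, Khan 9, Jones 7, Hale 4. Hale has the fewest and is eliminated.
Round 4: Erikson 14, Jones 11, Khan 9. Khan has the fewest and is eliminated.
Round 5: Jones 20, Erikson 14. Jones has a majority.

Jones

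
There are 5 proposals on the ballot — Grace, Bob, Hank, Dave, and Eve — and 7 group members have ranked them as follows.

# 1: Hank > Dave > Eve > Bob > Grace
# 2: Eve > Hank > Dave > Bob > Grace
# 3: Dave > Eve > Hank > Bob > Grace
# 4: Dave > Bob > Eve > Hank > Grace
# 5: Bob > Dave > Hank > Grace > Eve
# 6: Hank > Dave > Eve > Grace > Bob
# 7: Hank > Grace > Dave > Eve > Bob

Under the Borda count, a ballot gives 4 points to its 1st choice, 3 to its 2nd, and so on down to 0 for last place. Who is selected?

Dave

Borda scores:
  Grace: 0 + 0 + 0 + 0 + 1 + 1 + 3 = 5
  Bob: 1 + 1 + 1 + 3 + 4 + 0 + 0 = 10
  Hank: 4 + 3 + 2 + 1 + 2 + 4 + 4 = 20
  Dave: 3 + 2 + 4 + 4 + 3 + 3 + 2 = 21
  Eve: 2 + 4 + 3 + 2 + 0 + 2 + 1 = 14
Dave has the highest total.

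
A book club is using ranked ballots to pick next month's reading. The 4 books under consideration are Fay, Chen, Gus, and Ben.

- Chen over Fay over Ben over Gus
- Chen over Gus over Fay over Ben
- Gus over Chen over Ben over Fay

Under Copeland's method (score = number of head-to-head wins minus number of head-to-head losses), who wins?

Chen

Pairwise results:
  Fay vs Chen: Chen wins 3–0.
  Fay vs Gus: Gus wins 2–1.
  Fay vs Ben: Fay wins 2–1.
  Chen vs Gus: Chen wins 2–1.
  Chen vs Ben: Chen wins 3–0.
  Gus vs Ben: Gus wins 2–1.
Copeland scores (wins − losses):
  Fay: 1 − 2 = -1
  Chen: 3 − 0 = 3
  Gus: 2 − 1 = 1
  Ben: 0 − 3 = -3
Chen has the best Copeland score.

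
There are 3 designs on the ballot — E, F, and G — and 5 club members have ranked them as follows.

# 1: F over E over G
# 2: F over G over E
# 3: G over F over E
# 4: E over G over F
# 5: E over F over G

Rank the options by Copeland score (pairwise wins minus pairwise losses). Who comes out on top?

Pairwise results:
  E vs F: F wins 3–2.
  E vs G: E wins 3–2.
  F vs G: F wins 3–2.
Copeland scores (wins − losses):
  E: 1 − 1 = 0
  F: 2 − 0 = 2
  G: 0 − 2 = -2
F has the best Copeland score.

F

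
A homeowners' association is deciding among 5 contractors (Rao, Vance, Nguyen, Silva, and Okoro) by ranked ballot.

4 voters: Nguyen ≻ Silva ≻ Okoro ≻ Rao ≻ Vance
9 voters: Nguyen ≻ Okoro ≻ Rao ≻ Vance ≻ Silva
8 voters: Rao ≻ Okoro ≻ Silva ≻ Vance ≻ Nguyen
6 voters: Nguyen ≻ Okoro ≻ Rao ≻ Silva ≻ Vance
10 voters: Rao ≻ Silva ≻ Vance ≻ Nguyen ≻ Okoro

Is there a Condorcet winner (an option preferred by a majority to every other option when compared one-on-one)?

Head-to-head results (37 voters total):
Rao vs Vance: Rao wins 37–0.
Rao vs Nguyen: Nguyen wins 19–18.
Rao vs Silva: Rao wins 33–4.
Rao vs Okoro: Okoro wins 19–18.
Vance vs Nguyen: Nguyen wins 19–18.
Vance vs Silva: Silva wins 28–9.
Vance vs Okoro: Okoro wins 27–10.
Nguyen vs Silva: Nguyen wins 19–18.
Nguyen vs Okoro: Nguyen wins 29–8.
Silva vs Okoro: Okoro wins 23–14.
Nguyen beats each rival — Rao (19–18), Vance (19–18), Silva (19–18), Okoro (29–8) — so Nguyen is the Condorcet winner.

Yes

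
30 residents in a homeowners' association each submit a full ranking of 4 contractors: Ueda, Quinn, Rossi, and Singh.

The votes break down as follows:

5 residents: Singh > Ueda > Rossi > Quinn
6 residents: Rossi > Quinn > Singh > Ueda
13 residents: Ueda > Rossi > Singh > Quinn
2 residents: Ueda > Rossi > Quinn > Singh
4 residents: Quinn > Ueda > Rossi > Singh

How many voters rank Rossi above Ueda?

Ballots ranking Rossi above Ueda: 6.
Ballots ranking Ueda above Rossi: 5+13+2+4 = 24.
So 6 of 30 voters prefer Rossi to Ueda.

6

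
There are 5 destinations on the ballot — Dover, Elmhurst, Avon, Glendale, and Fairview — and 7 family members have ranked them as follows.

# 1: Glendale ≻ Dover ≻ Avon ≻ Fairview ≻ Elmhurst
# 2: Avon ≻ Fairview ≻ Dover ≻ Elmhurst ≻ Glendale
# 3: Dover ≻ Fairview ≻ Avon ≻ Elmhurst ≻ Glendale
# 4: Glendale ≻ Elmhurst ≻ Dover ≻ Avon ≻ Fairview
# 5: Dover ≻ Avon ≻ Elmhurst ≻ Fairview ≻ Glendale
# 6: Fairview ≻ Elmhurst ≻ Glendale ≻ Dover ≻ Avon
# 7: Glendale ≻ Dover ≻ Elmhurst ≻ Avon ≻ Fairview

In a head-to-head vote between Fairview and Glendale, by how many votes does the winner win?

1

Ballots ranking Fairview above Glendale: 4.
Ballots ranking Glendale above Fairview: 3.
Fairview wins 4–3, a margin of 1.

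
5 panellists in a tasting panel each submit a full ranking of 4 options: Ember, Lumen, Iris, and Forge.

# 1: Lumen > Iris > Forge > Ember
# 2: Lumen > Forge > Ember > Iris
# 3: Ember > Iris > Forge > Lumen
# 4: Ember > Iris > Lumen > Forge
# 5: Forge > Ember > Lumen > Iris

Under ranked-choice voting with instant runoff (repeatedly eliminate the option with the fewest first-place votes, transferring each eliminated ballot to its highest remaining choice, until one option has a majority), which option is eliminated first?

Iris

Round 1: Ember 2, Lumen 2, Forge 1, Iris 0. Iris has the fewest and is eliminated.
Round 2: Ember 2, Lumen 2, Forge 1. Forge has the fewest and is eliminated.
Round 3: Ember 3, Lumen 2. Ember has a majority.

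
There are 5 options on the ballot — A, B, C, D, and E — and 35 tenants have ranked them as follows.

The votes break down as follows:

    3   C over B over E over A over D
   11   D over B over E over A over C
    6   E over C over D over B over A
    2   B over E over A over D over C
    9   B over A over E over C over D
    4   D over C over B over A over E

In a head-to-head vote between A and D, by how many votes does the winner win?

7

Ballots ranking A above D: 3+2+9 = 14.
Ballots ranking D above A: 11+6+4 = 21.
D wins 21–14, a margin of 7.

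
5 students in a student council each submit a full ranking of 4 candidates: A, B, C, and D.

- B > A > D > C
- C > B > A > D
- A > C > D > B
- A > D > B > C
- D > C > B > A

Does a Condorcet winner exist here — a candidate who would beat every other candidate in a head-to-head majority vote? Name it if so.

None — there is no Condorcet winner

Head-to-head results (5 voters total):
A vs B: B wins 3–2.
A vs C: A wins 3–2.
A vs D: A wins 4–1.
B vs C: C wins 3–2.
B vs D: D wins 3–2.
C vs D: D wins 3–2.
No candidate beats all others: A beats C beats B beats A, a majority cycle.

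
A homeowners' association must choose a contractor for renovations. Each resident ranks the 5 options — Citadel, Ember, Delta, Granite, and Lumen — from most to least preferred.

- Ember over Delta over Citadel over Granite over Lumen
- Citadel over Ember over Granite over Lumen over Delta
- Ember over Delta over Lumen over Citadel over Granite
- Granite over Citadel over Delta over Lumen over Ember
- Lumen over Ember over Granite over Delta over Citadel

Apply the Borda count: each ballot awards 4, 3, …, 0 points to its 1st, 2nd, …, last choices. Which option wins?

Borda scores:
  Citadel: 2 + 4 + 1 + 3 + 0 = 10
  Ember: 4 + 3 + 4 + 0 + 3 = 14
  Delta: 3 + 0 + 3 + 2 + 1 = 9
  Granite: 1 + 2 + 0 + 4 + 2 = 9
  Lumen: 0 + 1 + 2 + 1 + 4 = 8
Ember has the highest total.

Ember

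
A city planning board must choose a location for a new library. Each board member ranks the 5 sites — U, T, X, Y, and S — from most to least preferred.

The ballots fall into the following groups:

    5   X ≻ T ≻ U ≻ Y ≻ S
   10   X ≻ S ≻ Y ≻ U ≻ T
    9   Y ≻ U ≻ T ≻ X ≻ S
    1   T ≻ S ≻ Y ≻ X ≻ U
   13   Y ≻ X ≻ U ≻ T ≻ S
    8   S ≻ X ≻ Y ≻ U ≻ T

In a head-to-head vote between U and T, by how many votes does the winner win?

34

Ballots ranking U above T: 10+9+13+8 = 40.
Ballots ranking T above U: 5+1 = 6.
U wins 40–6, a margin of 34.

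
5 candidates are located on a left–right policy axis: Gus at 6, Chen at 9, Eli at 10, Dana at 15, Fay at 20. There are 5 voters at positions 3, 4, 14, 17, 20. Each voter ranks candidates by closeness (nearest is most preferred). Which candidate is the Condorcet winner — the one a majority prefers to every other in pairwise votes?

Dana

With single-peaked preferences on a line, the Condorcet winner is the candidate closest to the median voter.
The median voter (position 14) is closest to Dana at 15.
Check: Dana vs Eli — voters closer to Dana: 3 of 5.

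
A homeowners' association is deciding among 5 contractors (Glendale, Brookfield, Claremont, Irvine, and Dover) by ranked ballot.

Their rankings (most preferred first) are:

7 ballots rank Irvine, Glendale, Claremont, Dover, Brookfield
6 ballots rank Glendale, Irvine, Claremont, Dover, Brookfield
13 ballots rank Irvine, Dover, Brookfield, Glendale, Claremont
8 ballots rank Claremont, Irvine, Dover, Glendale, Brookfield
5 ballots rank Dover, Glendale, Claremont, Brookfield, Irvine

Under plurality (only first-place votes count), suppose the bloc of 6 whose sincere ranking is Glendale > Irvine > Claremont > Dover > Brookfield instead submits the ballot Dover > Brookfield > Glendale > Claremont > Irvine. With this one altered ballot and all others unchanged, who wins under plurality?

First-place totals with the altered ballot: Glendale 0, Brookfield 0, Claremont 8, Irvine 20, Dover 11.
The winner is unchanged: still Irvine.

Irvine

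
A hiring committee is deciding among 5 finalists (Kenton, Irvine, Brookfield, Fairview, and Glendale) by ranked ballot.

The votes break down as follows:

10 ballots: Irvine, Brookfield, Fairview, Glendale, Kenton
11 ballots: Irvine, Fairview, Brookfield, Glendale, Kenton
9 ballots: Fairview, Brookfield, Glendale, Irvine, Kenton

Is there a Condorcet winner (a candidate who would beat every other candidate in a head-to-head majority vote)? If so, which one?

Irvine

Head-to-head results (30 voters total):
Kenton vs Irvine: Irvine wins 30–0.
Kenton vs Brookfield: Brookfield wins 30–0.
Kenton vs Fairview: Fairview wins 30–0.
Kenton vs Glendale: Glendale wins 30–0.
Irvine vs Brookfield: Irvine wins 21–9.
Irvine vs Fairview: Irvine wins 21–9.
Irvine vs Glendale: Irvine wins 21–9.
Brookfield vs Fairview: Fairview wins 20–10.
Brookfield vs Glendale: Brookfield wins 30–0.
Fairview vs Glendale: Fairview wins 30–0.
Irvine beats each rival — Kenton (30–0), Brookfield (21–9), Fairview (21–9), Glendale (21–9) — so Irvine is the Condorcet winner.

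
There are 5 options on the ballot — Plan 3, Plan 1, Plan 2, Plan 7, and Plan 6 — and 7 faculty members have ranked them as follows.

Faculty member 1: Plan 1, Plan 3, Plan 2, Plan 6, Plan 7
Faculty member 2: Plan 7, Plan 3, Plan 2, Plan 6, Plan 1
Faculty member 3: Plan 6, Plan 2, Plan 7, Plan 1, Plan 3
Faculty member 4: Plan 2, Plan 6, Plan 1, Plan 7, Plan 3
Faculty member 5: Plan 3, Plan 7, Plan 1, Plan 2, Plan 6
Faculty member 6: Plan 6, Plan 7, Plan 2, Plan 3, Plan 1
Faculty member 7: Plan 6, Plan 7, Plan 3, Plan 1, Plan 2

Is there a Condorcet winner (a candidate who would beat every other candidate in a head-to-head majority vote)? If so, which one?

Head-to-head results (7 voters total):
Plan 3 vs Plan 1: Plan 3 wins 4–3.
Plan 3 vs Plan 2: Plan 3 wins 4–3.
Plan 3 vs Plan 7: Plan 7 wins 5–2.
Plan 3 vs Plan 6: Plan 6 wins 4–3.
Plan 1 vs Plan 2: Plan 2 wins 4–3.
Plan 1 vs Plan 7: Plan 7 wins 5–2.
Plan 1 vs Plan 6: Plan 6 wins 5–2.
Plan 2 vs Plan 7: Plan 7 wins 4–3.
Plan 2 vs Plan 6: Plan 2 wins 4–3.
Plan 7 vs Plan 6: Plan 6 wins 5–2.
No candidate beats all others: Plan 3 beats Plan 2 beats Plan 6 beats Plan 3, a majority cycle.

No Condorcet winner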